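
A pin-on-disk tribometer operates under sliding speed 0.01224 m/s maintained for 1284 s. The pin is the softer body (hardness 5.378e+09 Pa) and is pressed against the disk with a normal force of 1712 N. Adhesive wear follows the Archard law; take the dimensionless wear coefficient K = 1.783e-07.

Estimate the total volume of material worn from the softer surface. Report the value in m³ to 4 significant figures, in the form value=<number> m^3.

Intermediate values appear rounded — the algebra keeps exact precision. Rounded just once to four significant figures.
Distance covered L = v·t = 0.01224 m/s × 1284 s = 15.72 m.
Working in SI base units: W = 1712 N, H = 5.378e+09 Pa, K = 1.783e-07.
Volume removed: V = K·W·L/H = 1.783e-07 · 1712 · 15.72 / 5.378e+09 = 8.920e-13 m³.

value=8.920e-13 m^3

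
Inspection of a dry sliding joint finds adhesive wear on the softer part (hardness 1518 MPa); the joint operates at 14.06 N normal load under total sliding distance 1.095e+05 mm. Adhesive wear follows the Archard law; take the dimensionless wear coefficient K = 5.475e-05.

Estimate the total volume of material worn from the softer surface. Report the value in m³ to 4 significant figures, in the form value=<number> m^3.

value=5.553e-11 m^3

The intermediates appear rounded. The computation runs at full float precision; rounded once at the end, at 4 significant figures.
Distance covered L = 1.095e+05 mm = 109.5 m.
Hardness H = 1518 MPa = 1.518e+09 Pa.
Restated in SI base units: W = 14.06 N, H = 1.518e+09 Pa, K = 5.475e-05.
Apply Archard: V = K·W·L/H = 5.475e-05 · 14.06 · 109.5 / 1.518e+09 = 5.553e-11 m³.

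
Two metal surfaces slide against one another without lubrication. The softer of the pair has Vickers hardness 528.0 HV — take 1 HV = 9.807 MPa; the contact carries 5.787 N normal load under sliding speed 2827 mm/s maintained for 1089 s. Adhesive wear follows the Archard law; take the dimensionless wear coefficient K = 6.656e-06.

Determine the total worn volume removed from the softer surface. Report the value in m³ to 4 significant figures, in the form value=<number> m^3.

value=2.290e-11 m^3

Intermediates are printed rounded, and each operation maintains exact precision — rounded just once, at 4 significant figures.
Sliding speed v = 2827 mm/s = 2.827 m/s. Sliding distance L = v·t = 2.827 m/s × 1089 s = 3079 m.
Hardness H = 528.0 HV × 9.807 MPa/HV = 5178 MPa = 5.178e+09 Pa.
In SI base units, W = 5.787 N, H = 5.178e+09 Pa, K = 6.656e-06.
Volume removed: V = K·W·L/H = 6.656e-06 · 5.787 · 3079 / 5.178e+09 = 2.290e-11 m³.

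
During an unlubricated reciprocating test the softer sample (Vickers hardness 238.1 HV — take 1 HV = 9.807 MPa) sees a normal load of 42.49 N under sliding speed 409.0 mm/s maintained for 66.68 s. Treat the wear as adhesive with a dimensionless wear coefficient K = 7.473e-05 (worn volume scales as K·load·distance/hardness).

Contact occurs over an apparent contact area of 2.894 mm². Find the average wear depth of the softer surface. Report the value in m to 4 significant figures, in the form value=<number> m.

Intermediate values are displayed rounded — each operation maintains full float precision, and a lone final rounding to four significant figures.
Convert: Sliding speed v = 409.0 mm/s = 0.4090 m/s. Sliding distance L = v·t = 0.4090 m/s × 66.68 s = 27.27 m.
Convert: Hardness H = 238.1 HV × 9.807 MPa/HV = 2335 MPa = 2.335e+09 Pa.
Convert: Contact area A = 2.894 mm² = 2.894e-06 m².
In SI base units, W = 42.49 N, H = 2.335e+09 Pa, K = 7.473e-05.
The Archard volume V = K·W·L/H = 7.473e-05 · 42.49 · 27.27 / 2.335e+09 = 3.709e-11 m³.
Depth h = V/A = 3.709e-11 / 2.894e-06 = 1.281e-05 m.

value=1.281e-05 m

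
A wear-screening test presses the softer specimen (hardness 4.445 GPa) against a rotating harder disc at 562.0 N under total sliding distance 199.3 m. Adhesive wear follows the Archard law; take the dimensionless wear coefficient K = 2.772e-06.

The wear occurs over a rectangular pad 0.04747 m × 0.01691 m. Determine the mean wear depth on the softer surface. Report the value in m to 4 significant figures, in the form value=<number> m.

Quoted intermediates are rounded; the computation runs at full float precision, and a lone final rounding to 4 significant figures.
Hardness H = 4.445 GPa = 4.445e+09 Pa.
Contact area A = 0.04747 m × 0.01691 m = 8.027e-04 m².
As SI base values: W = 562.0 N, H = 4.445e+09 Pa, K = 2.772e-06.
The Archard volume V = K·W·L/H = 2.772e-06 · 562.0 · 199.3 / 4.445e+09 = 6.985e-11 m³.
Wear depth h = V/A = 6.985e-11 / 8.027e-04 = 8.702e-08 m.

value=8.702e-08 m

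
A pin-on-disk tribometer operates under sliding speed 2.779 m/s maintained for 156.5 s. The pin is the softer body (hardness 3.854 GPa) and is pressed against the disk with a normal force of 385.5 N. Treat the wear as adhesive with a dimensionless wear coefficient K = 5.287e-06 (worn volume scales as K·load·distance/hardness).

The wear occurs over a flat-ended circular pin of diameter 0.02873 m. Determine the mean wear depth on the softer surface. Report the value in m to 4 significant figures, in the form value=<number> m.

Every step holds full float precision. Intermediates are displayed rounded — one final rounding: 4 significant figures.
Convert: Distance L = v·t = 2.779 m/s × 156.5 s = 434.9 m.
Convert: Hardness H = 3.854 GPa = 3.854e+09 Pa.
Convert: Contact area A = π·d²/4 = π·(0.02873 m)²/4 = 6.483e-04 m².
Restated in SI base units: W = 385.5 N, H = 3.854e+09 Pa, K = 5.287e-06.
Archard relation: V = K·W·L/H = 5.287e-06 · 385.5 · 434.9 / 3.854e+09 = 2.300e-10 m³.
Mean wear depth h = V/A = 2.300e-10 / 6.483e-04 = 3.548e-07 m.

value=3.548e-07 m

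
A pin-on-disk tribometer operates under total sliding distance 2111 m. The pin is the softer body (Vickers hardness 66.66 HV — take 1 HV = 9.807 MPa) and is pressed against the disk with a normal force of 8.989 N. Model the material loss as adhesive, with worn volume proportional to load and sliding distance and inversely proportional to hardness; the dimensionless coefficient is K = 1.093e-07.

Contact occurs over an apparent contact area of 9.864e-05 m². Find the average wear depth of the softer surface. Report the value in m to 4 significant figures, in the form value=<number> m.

value=3.216e-08 m

All arithmetic holds exact precision, and shown intermediates are rounded — one last rounding to 4 significant figures.
Convert: Hardness H = 66.66 HV × 9.807 MPa/HV = 653.7 MPa = 6.537e+08 Pa.
Collected in SI base units: W = 8.989 N, H = 6.537e+08 Pa, K = 1.093e-07.
Worn volume V = K·W·L/H = 1.093e-07 · 8.989 · 2111 / 6.537e+08 = 3.173e-12 m³.
Mean depth h = V/A = 3.173e-12 / 9.864e-05 = 3.216e-08 m.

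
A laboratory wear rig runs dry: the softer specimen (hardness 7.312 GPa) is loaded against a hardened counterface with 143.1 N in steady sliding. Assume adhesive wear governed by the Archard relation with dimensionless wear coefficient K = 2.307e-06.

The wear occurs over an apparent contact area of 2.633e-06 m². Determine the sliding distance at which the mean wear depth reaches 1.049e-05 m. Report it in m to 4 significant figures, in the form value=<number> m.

Every step carries full float precision, and intermediate values appear rounded; rounded once at the end, at four significant figures.
Convert: Hardness H = 7.312 GPa = 7.312e+09 Pa.
Restated in SI base units: W = 143.1 N, H = 7.312e+09 Pa, K = 2.307e-06.
Limit volume V_lim = h_lim·A = 1.049e-05 · 2.633e-06 = 2.762e-11 m³.
Life L = V_lim·H/(K·W) = 2.762e-11 · 7.312e+09 / (2.307e-06 · 143.1) = 611.8 m.

value=611.8 m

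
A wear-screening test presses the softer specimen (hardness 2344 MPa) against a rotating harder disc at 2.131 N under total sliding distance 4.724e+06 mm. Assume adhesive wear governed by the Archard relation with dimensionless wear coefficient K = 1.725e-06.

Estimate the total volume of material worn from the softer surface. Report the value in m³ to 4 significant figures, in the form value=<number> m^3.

value=7.408e-12 m^3

Intermediates are displayed rounded; every step holds full float precision; a lone final rounding: 4 significant figures.
Convert: Total distance L = 4.724e+06 mm = 4724 m.
Convert: Hardness H = 2344 MPa = 2.344e+09 Pa.
In SI base units, W = 2.131 N, H = 2.344e+09 Pa, K = 1.725e-06.
Archard relation: V = K·W·L/H = 1.725e-06 · 2.131 · 4724 / 2.344e+09 = 7.408e-12 m³.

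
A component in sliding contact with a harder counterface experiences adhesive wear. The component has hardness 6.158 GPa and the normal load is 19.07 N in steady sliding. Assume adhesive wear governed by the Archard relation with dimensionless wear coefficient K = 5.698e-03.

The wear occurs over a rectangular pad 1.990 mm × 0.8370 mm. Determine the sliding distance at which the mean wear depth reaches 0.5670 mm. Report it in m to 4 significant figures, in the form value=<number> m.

Every step holds full float precision, and quoted intermediates are rounded. Rounded just once: 4 significant digits.
Convert: Hardness H = 6.158 GPa = 6.158e+09 Pa.
Convert: Pad sides 1.990 mm × 0.8370 mm = 1.990e-03 m × 8.370e-04 m. Contact area A = 1.990e-03 m × 8.370e-04 m = 1.666e-06 m².
Convert: Depth limit h_lim = 0.5670 mm = 5.670e-04 m.
Collected in SI base units: W = 19.07 N, H = 6.158e+09 Pa, K = 5.698e-03.
Allowed volume V_lim = h_lim·A = 5.670e-04 · 1.666e-06 = 9.444e-10 m³.
Life L = V_lim·H/(K·W) = 9.444e-10 · 6.158e+09 / (5.698e-03 · 19.07) = 53.52 m.

value=53.52 m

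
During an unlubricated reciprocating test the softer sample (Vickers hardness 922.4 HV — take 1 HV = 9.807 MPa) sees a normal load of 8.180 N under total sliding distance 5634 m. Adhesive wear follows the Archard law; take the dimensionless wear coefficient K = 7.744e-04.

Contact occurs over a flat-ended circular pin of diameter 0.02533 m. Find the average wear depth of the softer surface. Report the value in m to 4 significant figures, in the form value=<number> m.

value=7.829e-06 m

Every step carries full precision, and the intermediates are shown rounded, and rounded once at the end: 4 significant digits.
Hardness H = 922.4 HV × 9.807 MPa/HV = 9046 MPa = 9.046e+09 Pa.
Contact area A = π·d²/4 = π·(0.02533 m)²/4 = 5.039e-04 m².
In SI base units, W = 8.180 N, H = 9.046e+09 Pa, K = 7.744e-04.
By Archard's law, V = K·W·L/H = 7.744e-04 · 8.180 · 5634 / 9.046e+09 = 3.945e-09 m³.
Depth h = V/A = 3.945e-09 / 5.039e-04 = 7.829e-06 m.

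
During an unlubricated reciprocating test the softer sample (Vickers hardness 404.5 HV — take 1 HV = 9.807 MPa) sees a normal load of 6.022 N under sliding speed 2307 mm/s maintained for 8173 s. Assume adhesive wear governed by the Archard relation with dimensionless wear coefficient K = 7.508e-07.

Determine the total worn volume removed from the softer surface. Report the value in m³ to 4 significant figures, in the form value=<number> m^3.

Intermediates are printed rounded. All arithmetic keeps exact precision. Rounded once at the end, at 4 significant figures.
Convert: Sliding speed v = 2307 mm/s = 2.307 m/s. Path length L = v·t = 2.307 m/s × 8173 s = 1.886e+04 m.
Convert: Hardness H = 404.5 HV × 9.807 MPa/HV = 3967 MPa = 3.967e+09 Pa.
As SI base values: W = 6.022 N, H = 3.967e+09 Pa, K = 7.508e-07.
Volume removed: V = K·W·L/H = 7.508e-07 · 6.022 · 1.886e+04 / 3.967e+09 = 2.149e-11 m³.

value=2.149e-11 m^3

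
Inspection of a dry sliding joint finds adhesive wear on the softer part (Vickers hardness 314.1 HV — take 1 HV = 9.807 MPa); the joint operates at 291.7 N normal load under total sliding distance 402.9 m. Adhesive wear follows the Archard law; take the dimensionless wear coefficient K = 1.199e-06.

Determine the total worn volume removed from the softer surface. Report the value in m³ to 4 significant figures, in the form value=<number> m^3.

value=4.575e-11 m^3

The intermediates appear rounded, and all arithmetic holds full float precision. Rounded once at the end: 4 significant digits.
Hardness H = 314.1 HV × 9.807 MPa/HV = 3080 MPa = 3.080e+09 Pa.
As SI base values: W = 291.7 N, H = 3.080e+09 Pa, K = 1.199e-06.
Worn volume V = K·W·L/H = 1.199e-06 · 291.7 · 402.9 / 3.080e+09 = 4.575e-11 m³.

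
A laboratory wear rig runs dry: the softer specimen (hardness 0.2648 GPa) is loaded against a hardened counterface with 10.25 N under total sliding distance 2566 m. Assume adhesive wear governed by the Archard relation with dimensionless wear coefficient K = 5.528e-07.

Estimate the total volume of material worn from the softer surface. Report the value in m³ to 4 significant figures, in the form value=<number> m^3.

value=5.491e-11 m^3

The algebra maintains full precision — intermediates are printed rounded, and one last rounding, at 4 significant digits.
Convert: Hardness H = 0.2648 GPa = 2.648e+08 Pa.
Collected in SI base units: W = 10.25 N, H = 2.648e+08 Pa, K = 5.528e-07.
Wear volume V = K·W·L/H = 5.528e-07 · 10.25 · 2566 / 2.648e+08 = 5.491e-11 m³.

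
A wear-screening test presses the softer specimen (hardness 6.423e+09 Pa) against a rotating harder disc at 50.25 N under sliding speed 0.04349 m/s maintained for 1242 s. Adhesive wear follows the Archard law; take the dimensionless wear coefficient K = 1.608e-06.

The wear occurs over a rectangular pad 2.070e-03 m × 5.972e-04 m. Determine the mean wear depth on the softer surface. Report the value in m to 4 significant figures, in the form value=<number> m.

Intermediates are displayed rounded. Each operation maintains full precision, and one final rounding, at 4 significant figures.
Total distance L = v·t = 0.04349 m/s × 1242 s = 54.01 m.
Contact area A = 2.070e-03 m × 5.972e-04 m = 1.236e-06 m².
In SI base units: W = 50.25 N, H = 6.423e+09 Pa, K = 1.608e-06.
By Archard's law, V = K·W·L/H = 1.608e-06 · 50.25 · 54.01 / 6.423e+09 = 6.795e-13 m³.
Mean wear depth h = V/A = 6.795e-13 / 1.236e-06 = 5.497e-07 m.

value=5.497e-07 m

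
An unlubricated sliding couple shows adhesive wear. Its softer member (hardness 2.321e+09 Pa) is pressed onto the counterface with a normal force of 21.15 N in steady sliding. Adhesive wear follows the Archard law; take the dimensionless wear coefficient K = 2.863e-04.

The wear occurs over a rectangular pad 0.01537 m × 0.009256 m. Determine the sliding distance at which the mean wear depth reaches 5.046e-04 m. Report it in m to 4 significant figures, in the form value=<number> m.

Intermediate values are displayed rounded; all working math maintains exact precision, and one final rounding, at 4 significant figures.
Convert: Contact area A = 0.01537 m × 0.009256 m = 1.423e-04 m².
Working in SI base units: W = 21.15 N, H = 2.321e+09 Pa, K = 2.863e-04.
At the depth limit, V_lim = h_lim·A = 5.046e-04 · 1.423e-04 = 7.179e-08 m³.
Inverting, life L = V_lim·H/(K·W) = 7.179e-08 · 2.321e+09 / (2.863e-04 · 21.15) = 2.752e+04 m.

value=2.752e+04 m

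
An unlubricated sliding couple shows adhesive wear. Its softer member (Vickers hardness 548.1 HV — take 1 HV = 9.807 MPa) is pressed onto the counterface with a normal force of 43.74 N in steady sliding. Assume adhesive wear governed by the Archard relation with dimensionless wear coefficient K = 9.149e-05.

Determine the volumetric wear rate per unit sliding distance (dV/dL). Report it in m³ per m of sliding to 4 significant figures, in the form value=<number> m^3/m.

value=7.445e-13 m^3/m

All arithmetic carries full precision, and shown intermediates are rounded. Rounded once at the end to four significant digits.
Convert: Hardness H = 548.1 HV × 9.807 MPa/HV = 5375 MPa = 5.375e+09 Pa.
Expressed in SI base units: W = 43.74 N, H = 5.375e+09 Pa, K = 9.149e-05.
Volumetric rate dV/dL = K·W/H, so: 9.149e-05 · 43.74 / 5.375e+09 = 7.445e-13 m³/m.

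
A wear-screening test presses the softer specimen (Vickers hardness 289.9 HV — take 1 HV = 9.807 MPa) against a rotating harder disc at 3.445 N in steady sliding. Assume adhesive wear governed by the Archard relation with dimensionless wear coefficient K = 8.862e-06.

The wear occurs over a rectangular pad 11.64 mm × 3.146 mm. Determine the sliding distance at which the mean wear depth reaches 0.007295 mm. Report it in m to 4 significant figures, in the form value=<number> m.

value=2.488e+04 m

All working math holds exact precision, and intermediates are printed rounded; a single final rounding to four significant figures.
Convert: Hardness H = 289.9 HV × 9.807 MPa/HV = 2843 MPa = 2.843e+09 Pa.
Convert: Pad sides 11.64 mm × 3.146 mm = 0.01164 m × 0.003146 m. Contact area A = 0.01164 m × 0.003146 m = 3.662e-05 m².
Convert: Depth limit h_lim = 0.007295 mm = 7.295e-06 m.
SI base units throughout: W = 3.445 N, H = 2.843e+09 Pa, K = 8.862e-06.
Volume at the limit: V_lim = h_lim·A = 7.295e-06 · 3.662e-05 = 2.671e-10 m³.
So the life L = V_lim·H/(K·W) = 2.671e-10 · 2.843e+09 / (8.862e-06 · 3.445) = 2.488e+04 m.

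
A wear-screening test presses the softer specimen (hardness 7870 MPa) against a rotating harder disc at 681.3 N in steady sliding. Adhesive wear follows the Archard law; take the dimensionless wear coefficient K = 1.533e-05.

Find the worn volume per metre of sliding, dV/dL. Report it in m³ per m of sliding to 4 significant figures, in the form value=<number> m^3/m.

value=1.327e-12 m^3/m

The algebra runs at full precision; the intermediates are shown rounded. Rounded just once, at 4 significant digits.
Convert: Hardness H = 7870 MPa = 7.870e+09 Pa.
Restated in SI base units: W = 681.3 N, H = 7.870e+09 Pa, K = 1.533e-05.
Sliding wear rate dV/dL = K·W/H — distance-free: 1.533e-05 · 681.3 / 7.870e+09 = 1.327e-12 m³/m.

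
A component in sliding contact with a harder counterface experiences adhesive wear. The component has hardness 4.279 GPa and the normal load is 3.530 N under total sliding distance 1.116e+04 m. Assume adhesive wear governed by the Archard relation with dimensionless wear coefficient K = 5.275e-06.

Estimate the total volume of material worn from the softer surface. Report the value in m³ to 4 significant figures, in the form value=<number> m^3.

value=4.856e-11 m^3

All arithmetic carries full precision. The intermediates are displayed rounded — one final rounding, at 4 significant digits.
Convert: Hardness H = 4.279 GPa = 4.279e+09 Pa.
In SI base units: W = 3.530 N, H = 4.279e+09 Pa, K = 5.275e-06.
Wear volume V = K·W·L/H = 5.275e-06 · 3.530 · 1.116e+04 / 4.279e+09 = 4.856e-11 m³.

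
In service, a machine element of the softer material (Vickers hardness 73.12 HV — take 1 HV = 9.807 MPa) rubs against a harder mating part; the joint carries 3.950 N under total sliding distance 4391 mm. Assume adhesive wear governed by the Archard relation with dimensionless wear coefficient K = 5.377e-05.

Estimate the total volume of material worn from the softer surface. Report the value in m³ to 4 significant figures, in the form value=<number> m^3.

value=1.301e-12 m^3

Intermediate values are printed rounded; the algebra carries exact precision; a single final rounding to 4 significant digits.
Total distance L = 4391 mm = 4.391 m.
Hardness H = 73.12 HV × 9.807 MPa/HV = 717.1 MPa = 7.171e+08 Pa.
In SI base units, W = 3.950 N, H = 7.171e+08 Pa, K = 5.377e-05.
By Archard's law, V = K·W·L/H = 5.377e-05 · 3.950 · 4.391 / 7.171e+08 = 1.301e-12 m³.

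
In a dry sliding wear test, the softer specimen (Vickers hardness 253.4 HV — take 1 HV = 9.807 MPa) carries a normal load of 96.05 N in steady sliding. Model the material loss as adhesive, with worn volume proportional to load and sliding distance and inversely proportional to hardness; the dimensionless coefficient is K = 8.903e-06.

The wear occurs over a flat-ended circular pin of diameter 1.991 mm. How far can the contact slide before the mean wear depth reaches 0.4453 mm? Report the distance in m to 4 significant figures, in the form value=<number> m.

Each operation runs at exact precision — printed values are rounded — one final rounding: 4 significant figures.
Convert: Hardness H = 253.4 HV × 9.807 MPa/HV = 2485 MPa = 2.485e+09 Pa.
Convert: Pin diameter d = 1.991 mm = 0.001991 m. Contact area A = π·d²/4 = π·(0.001991 m)²/4 = 3.113e-06 m².
Convert: Depth limit h_lim = 0.4453 mm = 4.453e-04 m.
SI base units throughout: W = 96.05 N, H = 2.485e+09 Pa, K = 8.903e-06.
At the depth limit, V_lim = h_lim·A = 4.453e-04 · 3.113e-06 = 1.386e-09 m³.
Life L = V_lim·H/(K·W) = 1.386e-09 · 2.485e+09 / (8.903e-06 · 96.05) = 4029 m.

value=4029 m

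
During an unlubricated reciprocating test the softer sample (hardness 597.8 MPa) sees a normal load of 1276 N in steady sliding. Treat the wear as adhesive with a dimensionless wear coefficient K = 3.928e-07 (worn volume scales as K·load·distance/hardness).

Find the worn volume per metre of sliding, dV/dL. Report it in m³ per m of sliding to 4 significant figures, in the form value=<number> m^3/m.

value=8.384e-13 m^3/m

Intermediate values are displayed rounded. Every step carries full precision; a single final rounding to 4 significant figures.
Hardness H = 597.8 MPa = 5.978e+08 Pa.
In SI base units, W = 1276 N, H = 5.978e+08 Pa, K = 3.928e-07.
Volumetric rate dV/dL = K·W/H, per unit distance: 3.928e-07 · 1276 / 5.978e+08 = 8.384e-13 m³/m.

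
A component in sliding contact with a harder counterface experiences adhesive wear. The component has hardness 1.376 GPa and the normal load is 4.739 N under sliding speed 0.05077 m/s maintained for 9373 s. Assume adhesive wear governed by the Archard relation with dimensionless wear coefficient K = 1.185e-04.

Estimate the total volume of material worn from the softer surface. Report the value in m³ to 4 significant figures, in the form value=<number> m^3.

value=1.942e-10 m^3

The intermediates appear rounded; each operation runs at exact precision — a single final rounding: 4 significant figures.
Convert: The distance L = v·t = 0.05077 m/s × 9373 s = 475.9 m.
Convert: Hardness H = 1.376 GPa = 1.376e+09 Pa.
Collected in SI base units: W = 4.739 N, H = 1.376e+09 Pa, K = 1.185e-04.
Volume removed: V = K·W·L/H = 1.185e-04 · 4.739 · 475.9 / 1.376e+09 = 1.942e-10 m³.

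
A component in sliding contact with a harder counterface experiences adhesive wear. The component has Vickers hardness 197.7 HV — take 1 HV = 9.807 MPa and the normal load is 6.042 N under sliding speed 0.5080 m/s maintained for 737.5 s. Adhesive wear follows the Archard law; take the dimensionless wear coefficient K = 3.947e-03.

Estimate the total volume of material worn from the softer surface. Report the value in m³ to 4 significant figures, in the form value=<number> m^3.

value=4.608e-09 m^3

Quoted intermediates are rounded — the algebra carries full float precision; a lone final rounding: four significant digits.
Distance L = v·t = 0.5080 m/s × 737.5 s = 374.6 m.
Hardness H = 197.7 HV × 9.807 MPa/HV = 1939 MPa = 1.939e+09 Pa.
In SI base units: W = 6.042 N, H = 1.939e+09 Pa, K = 3.947e-03.
Worn volume V = K·W·L/H = 3.947e-03 · 6.042 · 374.6 / 1.939e+09 = 4.608e-09 m³.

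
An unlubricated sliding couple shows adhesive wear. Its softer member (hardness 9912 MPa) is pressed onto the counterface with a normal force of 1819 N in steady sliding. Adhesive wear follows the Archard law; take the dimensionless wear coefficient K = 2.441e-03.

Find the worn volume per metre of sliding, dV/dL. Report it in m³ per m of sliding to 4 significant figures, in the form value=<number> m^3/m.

value=4.480e-10 m^3/m

Intermediates are shown rounded — the algebra maintains exact precision; a single final rounding, at 4 significant figures.
Hardness H = 9912 MPa = 9.912e+09 Pa.
Restated in SI base units: W = 1819 N, H = 9.912e+09 Pa, K = 2.441e-03.
Sliding wear rate dV/dL = K·W/H, per unit distance: 2.441e-03 · 1819 / 9.912e+09 = 4.480e-10 m³/m.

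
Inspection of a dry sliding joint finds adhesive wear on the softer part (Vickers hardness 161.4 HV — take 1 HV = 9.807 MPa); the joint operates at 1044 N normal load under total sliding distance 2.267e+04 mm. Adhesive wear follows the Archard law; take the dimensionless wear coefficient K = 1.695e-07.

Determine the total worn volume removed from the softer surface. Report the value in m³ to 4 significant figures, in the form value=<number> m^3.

The intermediates are shown rounded — all working math maintains full precision, and one last rounding: 4 significant figures.
Convert: Sliding distance L = 2.267e+04 mm = 22.67 m.
Convert: Hardness H = 161.4 HV × 9.807 MPa/HV = 1583 MPa = 1.583e+09 Pa.
Restated in SI base units: W = 1044 N, H = 1.583e+09 Pa, K = 1.695e-07.
The Archard volume V = K·W·L/H = 1.695e-07 · 1044 · 22.67 / 1.583e+09 = 2.534e-12 m³.

value=2.534e-12 m^3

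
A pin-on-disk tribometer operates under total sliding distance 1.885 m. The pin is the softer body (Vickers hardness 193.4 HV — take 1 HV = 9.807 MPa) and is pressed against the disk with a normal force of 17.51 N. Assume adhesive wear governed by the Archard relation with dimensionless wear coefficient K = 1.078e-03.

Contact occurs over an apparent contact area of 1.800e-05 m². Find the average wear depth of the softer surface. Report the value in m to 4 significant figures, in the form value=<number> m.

value=1.042e-06 m

Quoted intermediates are rounded — the computation runs at exact precision. Rounded just once: four significant figures.
Hardness H = 193.4 HV × 9.807 MPa/HV = 1897 MPa = 1.897e+09 Pa.
Restated in SI base units: W = 17.51 N, H = 1.897e+09 Pa, K = 1.078e-03.
Volume removed: V = K·W·L/H = 1.078e-03 · 17.51 · 1.885 / 1.897e+09 = 1.876e-11 m³.
Depth of wear h = V/A = 1.876e-11 / 1.800e-05 = 1.042e-06 m.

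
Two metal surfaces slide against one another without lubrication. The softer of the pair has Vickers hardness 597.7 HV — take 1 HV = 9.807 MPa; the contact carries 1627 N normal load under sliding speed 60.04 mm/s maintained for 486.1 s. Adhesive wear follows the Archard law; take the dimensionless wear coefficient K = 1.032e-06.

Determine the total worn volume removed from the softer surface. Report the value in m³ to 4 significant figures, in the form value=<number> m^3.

The intermediates are displayed rounded; all arithmetic maintains full float precision — one last rounding: four significant figures.
Convert: Sliding speed v = 60.04 mm/s = 0.06004 m/s. Total distance L = v·t = 0.06004 m/s × 486.1 s = 29.19 m.
Convert: Hardness H = 597.7 HV × 9.807 MPa/HV = 5862 MPa = 5.862e+09 Pa.
Collected in SI base units: W = 1627 N, H = 5.862e+09 Pa, K = 1.032e-06.
Wear volume V = K·W·L/H = 1.032e-06 · 1627 · 29.19 / 5.862e+09 = 8.360e-12 m³.

value=8.360e-12 m^3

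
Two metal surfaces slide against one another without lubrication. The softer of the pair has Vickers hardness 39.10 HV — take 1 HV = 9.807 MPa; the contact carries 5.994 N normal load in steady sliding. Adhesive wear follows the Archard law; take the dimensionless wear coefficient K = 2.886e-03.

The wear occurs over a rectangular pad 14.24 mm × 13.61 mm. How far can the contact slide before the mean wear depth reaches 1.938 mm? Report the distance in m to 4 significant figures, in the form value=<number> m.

value=8326 m

The intermediates are printed rounded. The computation runs at exact precision; rounded once at the end to four significant figures.
Convert: Hardness H = 39.10 HV × 9.807 MPa/HV = 383.5 MPa = 3.835e+08 Pa.
Convert: Pad sides 14.24 mm × 13.61 mm = 0.01424 m × 0.01361 m. Contact area A = 0.01424 m × 0.01361 m = 1.938e-04 m².
Convert: Depth limit h_lim = 1.938 mm = 0.001938 m.
As SI base values: W = 5.994 N, H = 3.835e+08 Pa, K = 2.886e-03.
Allowed volume V_lim = h_lim·A = 0.001938 · 1.938e-04 = 3.756e-07 m³.
Life L = V_lim·H/(K·W) = 3.756e-07 · 3.835e+08 / (2.886e-03 · 5.994) = 8326 m.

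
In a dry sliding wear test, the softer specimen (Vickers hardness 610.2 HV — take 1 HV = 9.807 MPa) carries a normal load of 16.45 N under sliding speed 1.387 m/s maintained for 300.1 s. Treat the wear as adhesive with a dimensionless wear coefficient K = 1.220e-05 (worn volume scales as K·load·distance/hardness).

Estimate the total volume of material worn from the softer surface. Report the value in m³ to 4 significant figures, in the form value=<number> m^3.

Each operation maintains full precision — intermediates are printed rounded, and rounded once at the end: four significant digits.
Convert: Distance covered L = v·t = 1.387 m/s × 300.1 s = 416.2 m.
Convert: Hardness H = 610.2 HV × 9.807 MPa/HV = 5984 MPa = 5.984e+09 Pa.
In SI base units: W = 16.45 N, H = 5.984e+09 Pa, K = 1.220e-05.
The Archard volume V = K·W·L/H = 1.220e-05 · 16.45 · 416.2 / 5.984e+09 = 1.396e-11 m³.

value=1.396e-11 m^3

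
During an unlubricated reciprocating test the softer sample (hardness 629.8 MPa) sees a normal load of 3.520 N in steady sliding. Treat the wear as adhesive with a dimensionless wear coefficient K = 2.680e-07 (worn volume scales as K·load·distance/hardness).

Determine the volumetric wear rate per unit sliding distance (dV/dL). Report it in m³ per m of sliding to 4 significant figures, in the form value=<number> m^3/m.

Intermediates are displayed rounded. Every step holds exact precision; a single final rounding, at four significant digits.
Hardness H = 629.8 MPa = 6.298e+08 Pa.
SI base units throughout: W = 3.520 N, H = 6.298e+08 Pa, K = 2.680e-07.
The wear rate dV/dL = K·W/H (no L dependence): 2.680e-07 · 3.520 / 6.298e+08 = 1.498e-15 m³/m.

value=1.498e-15 m^3/m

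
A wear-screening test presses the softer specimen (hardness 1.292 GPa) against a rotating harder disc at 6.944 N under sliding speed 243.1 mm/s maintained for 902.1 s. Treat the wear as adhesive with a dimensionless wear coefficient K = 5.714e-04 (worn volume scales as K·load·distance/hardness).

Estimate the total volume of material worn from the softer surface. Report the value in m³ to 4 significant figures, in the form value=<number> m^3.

value=6.735e-10 m^3

Intermediates are printed rounded; each operation maintains full precision. Rounded just once: 4 significant figures.
Convert: Sliding speed v = 243.1 mm/s = 0.2431 m/s. Sliding distance L = v·t = 0.2431 m/s × 902.1 s = 219.3 m.
Convert: Hardness H = 1.292 GPa = 1.292e+09 Pa.
Expressed in SI base units: W = 6.944 N, H = 1.292e+09 Pa, K = 5.714e-04.
By Archard's law, V = K·W·L/H = 5.714e-04 · 6.944 · 219.3 / 1.292e+09 = 6.735e-10 m³.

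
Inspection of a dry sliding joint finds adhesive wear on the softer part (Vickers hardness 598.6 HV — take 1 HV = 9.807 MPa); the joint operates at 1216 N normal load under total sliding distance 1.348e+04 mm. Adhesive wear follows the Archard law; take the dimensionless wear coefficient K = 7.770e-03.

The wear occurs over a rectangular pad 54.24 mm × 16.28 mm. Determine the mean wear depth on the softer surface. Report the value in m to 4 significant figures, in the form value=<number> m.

The algebra holds full precision. Printed values are rounded, and a single final rounding, at 4 significant digits.
Distance covered L = 1.348e+04 mm = 13.48 m.
Hardness H = 598.6 HV × 9.807 MPa/HV = 5870 MPa = 5.870e+09 Pa.
Pad sides 54.24 mm × 16.28 mm = 0.05424 m × 0.01628 m. Contact area A = 0.05424 m × 0.01628 m = 8.830e-04 m².
Working in SI base units: W = 1216 N, H = 5.870e+09 Pa, K = 7.770e-03.
By Archard's law, V = K·W·L/H = 7.770e-03 · 1216 · 13.48 / 5.870e+09 = 2.170e-08 m³.
Mean depth h = V/A = 2.170e-08 / 8.830e-04 = 2.457e-05 m.

value=2.457e-05 m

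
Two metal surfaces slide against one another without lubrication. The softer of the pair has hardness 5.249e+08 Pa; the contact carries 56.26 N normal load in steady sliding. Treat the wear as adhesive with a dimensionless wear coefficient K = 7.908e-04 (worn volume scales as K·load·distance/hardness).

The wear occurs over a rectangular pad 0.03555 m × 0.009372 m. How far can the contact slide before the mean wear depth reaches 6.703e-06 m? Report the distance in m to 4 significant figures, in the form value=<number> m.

value=26.35 m

Intermediate values are displayed rounded — all arithmetic keeps exact precision, and one final rounding: four significant digits.
Convert: Contact area A = 0.03555 m × 0.009372 m = 3.332e-04 m².
Restated in SI base units: W = 56.26 N, H = 5.249e+08 Pa, K = 7.908e-04.
Allowed volume V_lim = h_lim·A = 6.703e-06 · 3.332e-04 = 2.233e-09 m³.
Thus life L = V_lim·H/(K·W) = 2.233e-09 · 5.249e+08 / (7.908e-04 · 56.26) = 26.35 m.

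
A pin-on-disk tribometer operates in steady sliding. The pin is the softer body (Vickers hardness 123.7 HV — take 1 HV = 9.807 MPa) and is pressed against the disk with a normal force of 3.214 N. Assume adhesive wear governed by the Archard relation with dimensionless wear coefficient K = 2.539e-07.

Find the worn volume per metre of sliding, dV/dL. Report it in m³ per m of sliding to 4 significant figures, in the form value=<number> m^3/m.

value=6.727e-16 m^3/m

Every step carries full float precision, and quoted intermediates are rounded; rounded once at the end, at 4 significant digits.
Convert: Hardness H = 123.7 HV × 9.807 MPa/HV = 1213 MPa = 1.213e+09 Pa.
In SI base units: W = 3.214 N, H = 1.213e+09 Pa, K = 2.539e-07.
Rate of wear dV/dL = K·W/H, so: 2.539e-07 · 3.214 / 1.213e+09 = 6.727e-16 m³/m.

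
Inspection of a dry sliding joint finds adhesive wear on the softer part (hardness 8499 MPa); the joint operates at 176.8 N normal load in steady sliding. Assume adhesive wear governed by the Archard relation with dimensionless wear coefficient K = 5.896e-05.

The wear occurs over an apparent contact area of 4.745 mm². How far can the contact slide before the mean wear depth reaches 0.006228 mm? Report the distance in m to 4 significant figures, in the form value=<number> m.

value=24.09 m

Intermediate values appear rounded; all arithmetic keeps full precision. Rounded once at the end to 4 significant digits.
Convert: Hardness H = 8499 MPa = 8.499e+09 Pa.
Convert: Contact area A = 4.745 mm² = 4.745e-06 m².
Convert: Depth limit h_lim = 0.006228 mm = 6.228e-06 m.
Collected in SI base units: W = 176.8 N, H = 8.499e+09 Pa, K = 5.896e-05.
Volume at the limit: V_lim = h_lim·A = 6.228e-06 · 4.745e-06 = 2.955e-11 m³.
Sliding life L = V_lim·H/(K·W) = 2.955e-11 · 8.499e+09 / (5.896e-05 · 176.8) = 24.09 m.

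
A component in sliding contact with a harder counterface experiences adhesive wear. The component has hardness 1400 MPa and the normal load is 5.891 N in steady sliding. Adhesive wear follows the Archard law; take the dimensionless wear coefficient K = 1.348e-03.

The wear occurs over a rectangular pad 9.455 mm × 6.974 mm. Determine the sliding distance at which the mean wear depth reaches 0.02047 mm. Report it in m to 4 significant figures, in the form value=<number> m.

value=238.0 m

Every step holds full precision — intermediate values are shown rounded — rounded once at the end: four significant figures.
Convert: Hardness H = 1400 MPa = 1.400e+09 Pa.
Convert: Pad sides 9.455 mm × 6.974 mm = 0.009455 m × 0.006974 m. Contact area A = 0.009455 m × 0.006974 m = 6.594e-05 m².
Convert: Depth limit h_lim = 0.02047 mm = 2.047e-05 m.
SI base units throughout: W = 5.891 N, H = 1.400e+09 Pa, K = 1.348e-03.
Volume at the limit: V_lim = h_lim·A = 2.047e-05 · 6.594e-05 = 1.350e-09 m³.
Sliding life L = V_lim·H/(K·W) = 1.350e-09 · 1.400e+09 / (1.348e-03 · 5.891) = 238.0 m.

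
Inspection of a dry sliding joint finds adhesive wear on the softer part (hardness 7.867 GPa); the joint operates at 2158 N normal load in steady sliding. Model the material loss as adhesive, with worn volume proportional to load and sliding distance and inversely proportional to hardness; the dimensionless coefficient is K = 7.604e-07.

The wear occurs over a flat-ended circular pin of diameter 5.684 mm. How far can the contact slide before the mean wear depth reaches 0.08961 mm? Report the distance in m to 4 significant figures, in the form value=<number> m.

Intermediates are printed rounded. The computation carries full float precision, and rounded once at the end to four significant figures.
Convert: Hardness H = 7.867 GPa = 7.867e+09 Pa.
Convert: Pin diameter d = 5.684 mm = 0.005684 m. Contact area A = π·d²/4 = π·(0.005684 m)²/4 = 2.537e-05 m².
Convert: Depth limit h_lim = 0.08961 mm = 8.961e-05 m.
Collected in SI base units: W = 2158 N, H = 7.867e+09 Pa, K = 7.604e-07.
Wearable volume V_lim = h_lim·A = 8.961e-05 · 2.537e-05 = 2.274e-09 m³.
Life L = V_lim·H/(K·W) = 2.274e-09 · 7.867e+09 / (7.604e-07 · 2158) = 1.090e+04 m.

value=1.090e+04 m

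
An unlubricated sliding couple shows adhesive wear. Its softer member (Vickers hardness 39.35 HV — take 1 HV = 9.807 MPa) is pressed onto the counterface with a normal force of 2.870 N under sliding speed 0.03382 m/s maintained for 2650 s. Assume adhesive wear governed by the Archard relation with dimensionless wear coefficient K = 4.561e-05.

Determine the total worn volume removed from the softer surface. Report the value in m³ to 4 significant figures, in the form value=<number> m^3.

All working math holds full float precision. Shown intermediates are rounded, and one last rounding: 4 significant figures.
Total distance L = v·t = 0.03382 m/s × 2650 s = 89.62 m.
Hardness H = 39.35 HV × 9.807 MPa/HV = 385.9 MPa = 3.859e+08 Pa.
Restated in SI base units: W = 2.870 N, H = 3.859e+08 Pa, K = 4.561e-05.
Volume removed: V = K·W·L/H = 4.561e-05 · 2.870 · 89.62 / 3.859e+08 = 3.040e-11 m³.

value=3.040e-11 m^3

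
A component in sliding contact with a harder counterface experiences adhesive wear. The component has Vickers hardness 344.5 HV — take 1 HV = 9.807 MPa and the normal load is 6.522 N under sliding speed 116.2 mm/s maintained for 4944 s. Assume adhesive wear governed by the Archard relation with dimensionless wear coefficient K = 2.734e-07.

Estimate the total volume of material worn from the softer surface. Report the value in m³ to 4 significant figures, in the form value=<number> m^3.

value=3.032e-13 m^3

All working math holds full float precision. Intermediate values are shown rounded. Rounded once at the end, at 4 significant digits.
Convert: Sliding speed v = 116.2 mm/s = 0.1162 m/s. Distance covered L = v·t = 0.1162 m/s × 4944 s = 574.5 m.
Convert: Hardness H = 344.5 HV × 9.807 MPa/HV = 3379 MPa = 3.379e+09 Pa.
Expressed in SI base units: W = 6.522 N, H = 3.379e+09 Pa, K = 2.734e-07.
Worn volume V = K·W·L/H = 2.734e-07 · 6.522 · 574.5 / 3.379e+09 = 3.032e-13 m³.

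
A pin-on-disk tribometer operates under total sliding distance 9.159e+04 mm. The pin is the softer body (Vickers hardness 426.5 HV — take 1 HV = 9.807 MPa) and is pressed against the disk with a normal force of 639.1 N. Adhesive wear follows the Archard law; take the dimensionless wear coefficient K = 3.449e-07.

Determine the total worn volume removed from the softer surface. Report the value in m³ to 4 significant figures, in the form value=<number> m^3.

value=4.827e-12 m^3

Shown intermediates are rounded; every step maintains full float precision — rounded once at the end: four significant digits.
Convert: Sliding distance L = 9.159e+04 mm = 91.59 m.
Convert: Hardness H = 426.5 HV × 9.807 MPa/HV = 4183 MPa = 4.183e+09 Pa.
Expressed in SI base units: W = 639.1 N, H = 4.183e+09 Pa, K = 3.449e-07.
Volume removed: V = K·W·L/H = 3.449e-07 · 639.1 · 91.59 / 4.183e+09 = 4.827e-12 m³.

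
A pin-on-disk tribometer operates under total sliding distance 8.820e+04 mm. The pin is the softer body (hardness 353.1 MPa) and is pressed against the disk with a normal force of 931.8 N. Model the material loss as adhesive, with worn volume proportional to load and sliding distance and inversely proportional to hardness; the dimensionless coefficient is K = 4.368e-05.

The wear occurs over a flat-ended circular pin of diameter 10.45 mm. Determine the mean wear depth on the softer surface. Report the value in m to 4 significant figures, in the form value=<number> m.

The algebra keeps full float precision — printed values are rounded, and one last rounding to four significant digits.
Total distance L = 8.820e+04 mm = 88.20 m.
Hardness H = 353.1 MPa = 3.531e+08 Pa.
Pin diameter d = 10.45 mm = 0.01045 m. Contact area A = π·d²/4 = π·(0.01045 m)²/4 = 8.577e-05 m².
Collected in SI base units: W = 931.8 N, H = 3.531e+08 Pa, K = 4.368e-05.
Archard volume V = K·W·L/H = 4.368e-05 · 931.8 · 88.20 / 3.531e+08 = 1.017e-08 m³.
Wear depth h = V/A = 1.017e-08 / 8.577e-05 = 1.185e-04 m.

value=1.185e-04 m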